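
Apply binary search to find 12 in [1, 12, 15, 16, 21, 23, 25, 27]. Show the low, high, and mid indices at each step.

Binary search for 12 in [1, 12, 15, 16, 21, 23, 25, 27]:

lo=0, hi=7, mid=3, arr[mid]=16 -> 16 > 12, search left half
lo=0, hi=2, mid=1, arr[mid]=12 -> Found target at index 1!

Binary search finds 12 at index 1 after 2 comparisons. The search repeatedly halves the search space by comparing with the middle element.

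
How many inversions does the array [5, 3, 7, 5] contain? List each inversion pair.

Finding inversions in [5, 3, 7, 5]:

(0, 1): arr[0]=5 > arr[1]=3
(2, 3): arr[2]=7 > arr[3]=5

Total inversions: 2

The array has 2 inversion(s): (0,1), (2,3). Each pair (i,j) satisfies i < j and arr[i] > arr[j].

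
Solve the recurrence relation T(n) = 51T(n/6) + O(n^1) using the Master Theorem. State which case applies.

Master Theorem for T(n) = 51T(n/6) + O(n^1):

a = 51, b = 6, c = 1
log_b(a) = log_6(51) = 2.1944

Case 1: c = 1 < log_6(51) = 2.1944
T(n) = O(n^(log_6 51))

For T(n) = 51T(n/6) + O(n^1): log_6(51) = 2.1944. This is Case 1 of the Master Theorem (c < log_b(a), work dominated by leaves), giving O(n^(log_6 51)).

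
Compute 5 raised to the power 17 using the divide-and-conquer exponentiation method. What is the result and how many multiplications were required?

Computing 5^17 by squaring (build up from 5^1; each line after the first costs one multiplication):

5^1 = 5
5^2 = (5^1)^2 = 5^2 = 25
5^4 = (5^2)^2 = 25^2 = 625
5^8 = (5^4)^2 = 625^2 = 390625
5^16 = (5^8)^2 = 390625^2 = 152587890625
5^17 = 5 * 5^16 = 5 * 152587890625 = 762939453125

Result: 762939453125
Multiplications needed: 5 (5 lines after 5^1)

5^17 = 762939453125. Using exponentiation by squaring, this requires 5 multiplications. The key idea: if the exponent is even, square the half-power; if odd, multiply by the base once.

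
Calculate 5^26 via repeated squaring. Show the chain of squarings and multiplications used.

Computing 5^26 by squaring (build up from 5^1; each line after the first costs one multiplication):

5^1 = 5
5^2 = (5^1)^2 = 5^2 = 25
5^3 = 5 * 5^2 = 5 * 25 = 125
5^6 = (5^3)^2 = 125^2 = 15625
5^12 = (5^6)^2 = 15625^2 = 244140625
5^13 = 5 * 5^12 = 5 * 244140625 = 1220703125
5^26 = (5^13)^2 = 1220703125^2 = 1490116119384765625

Result: 1490116119384765625
Multiplications needed: 6 (6 lines after 5^1)

5^26 = 1490116119384765625. Using exponentiation by squaring, this requires 6 multiplications. The key idea: if the exponent is even, square the half-power; if odd, multiply by the base once.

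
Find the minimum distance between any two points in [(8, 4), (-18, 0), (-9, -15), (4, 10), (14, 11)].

Computing all pairwise distances among 5 points:

d((8, 4), (-18, 0)) = 26.3059
d((8, 4), (-9, -15)) = 25.4951
d((8, 4), (4, 10)) = 7.2111 <-- minimum
d((8, 4), (14, 11)) = 9.2195
d((-18, 0), (-9, -15)) = 17.4929
d((-18, 0), (4, 10)) = 24.1661
d((-18, 0), (14, 11)) = 33.8378
d((-9, -15), (4, 10)) = 28.178
d((-9, -15), (14, 11)) = 34.7131
d((4, 10), (14, 11)) = 10.0499

Closest pair: (8, 4) and (4, 10) with distance 7.2111

The closest pair is (8, 4) and (4, 10) with Euclidean distance 7.2111. For 5 points, brute-force pairwise comparison is shown above. For large n, the divide-and-conquer algorithm (sort by x, recurse on halves, check the dividing strip) achieves O(n log n).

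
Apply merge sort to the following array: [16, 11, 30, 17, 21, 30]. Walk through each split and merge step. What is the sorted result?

Merge sort trace:

Split: [16, 11, 30, 17, 21, 30] -> [16, 11, 30] and [17, 21, 30]
  Split: [16, 11, 30] -> [16] and [11, 30]
    Split: [11, 30] -> [11] and [30]
    Merge: [11] + [30] -> [11, 30]
  Merge: [16] + [11, 30] -> [11, 16, 30]
  Split: [17, 21, 30] -> [17] and [21, 30]
    Split: [21, 30] -> [21] and [30]
    Merge: [21] + [30] -> [21, 30]
  Merge: [17] + [21, 30] -> [17, 21, 30]
Merge: [11, 16, 30] + [17, 21, 30] -> [11, 16, 17, 21, 30, 30]

Final sorted array: [11, 16, 17, 21, 30, 30]

The merge sort proceeds by recursively splitting the array and merging sorted halves.
After all merges, the sorted array is [11, 16, 17, 21, 30, 30].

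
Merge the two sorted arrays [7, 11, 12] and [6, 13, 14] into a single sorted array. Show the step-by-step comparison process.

Merging process:

Compare 7 vs 6: take 6 from right. Merged: [6]
Compare 7 vs 13: take 7 from left. Merged: [6, 7]
Compare 11 vs 13: take 11 from left. Merged: [6, 7, 11]
Compare 12 vs 13: take 12 from left. Merged: [6, 7, 11, 12]
Append remaining from right: [13, 14]. Merged: [6, 7, 11, 12, 13, 14]

Final merged array: [6, 7, 11, 12, 13, 14]
Total comparisons: 4

The merged array is [6, 7, 11, 12, 13, 14], requiring 4 comparisons. The merge step runs in O(n) time where n is the total number of elements.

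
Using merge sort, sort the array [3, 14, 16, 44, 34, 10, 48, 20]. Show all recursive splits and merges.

Merge sort trace:

Split: [3, 14, 16, 44, 34, 10, 48, 20] -> [3, 14, 16, 44] and [34, 10, 48, 20]
  Split: [3, 14, 16, 44] -> [3, 14] and [16, 44]
    Split: [3, 14] -> [3] and [14]
    Merge: [3] + [14] -> [3, 14]
    Split: [16, 44] -> [16] and [44]
    Merge: [16] + [44] -> [16, 44]
  Merge: [3, 14] + [16, 44] -> [3, 14, 16, 44]
  Split: [34, 10, 48, 20] -> [34, 10] and [48, 20]
    Split: [34, 10] -> [34] and [10]
    Merge: [34] + [10] -> [10, 34]
    Split: [48, 20] -> [48] and [20]
    Merge: [48] + [20] -> [20, 48]
  Merge: [10, 34] + [20, 48] -> [10, 20, 34, 48]
Merge: [3, 14, 16, 44] + [10, 20, 34, 48] -> [3, 10, 14, 16, 20, 34, 44, 48]

Final sorted array: [3, 10, 14, 16, 20, 34, 44, 48]

The merge sort proceeds by recursively splitting the array and merging sorted halves.
After all merges, the sorted array is [3, 10, 14, 16, 20, 34, 44, 48].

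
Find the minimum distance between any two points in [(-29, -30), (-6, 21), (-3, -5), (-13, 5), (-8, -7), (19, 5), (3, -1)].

Computing all pairwise distances among 7 points:

d((-29, -30), (-6, 21)) = 55.9464
d((-29, -30), (-3, -5)) = 36.0694
d((-29, -30), (-13, 5)) = 38.4838
d((-29, -30), (-8, -7)) = 31.1448
d((-29, -30), (19, 5)) = 59.4054
d((-29, -30), (3, -1)) = 43.1856
d((-6, 21), (-3, -5)) = 26.1725
d((-6, 21), (-13, 5)) = 17.4642
d((-6, 21), (-8, -7)) = 28.0713
d((-6, 21), (19, 5)) = 29.6816
d((-6, 21), (3, -1)) = 23.7697
d((-3, -5), (-13, 5)) = 14.1421
d((-3, -5), (-8, -7)) = 5.3852 <-- minimum
d((-3, -5), (19, 5)) = 24.1661
d((-3, -5), (3, -1)) = 7.2111
d((-13, 5), (-8, -7)) = 13.0
d((-13, 5), (19, 5)) = 32.0
d((-13, 5), (3, -1)) = 17.088
d((-8, -7), (19, 5)) = 29.5466
d((-8, -7), (3, -1)) = 12.53
d((19, 5), (3, -1)) = 17.088

Closest pair: (-3, -5) and (-8, -7) with distance 5.3852

The closest pair is (-3, -5) and (-8, -7) with Euclidean distance 5.3852. For 7 points, brute-force pairwise comparison is shown above. For large n, the divide-and-conquer algorithm (sort by x, recurse on halves, check the dividing strip) achieves O(n log n).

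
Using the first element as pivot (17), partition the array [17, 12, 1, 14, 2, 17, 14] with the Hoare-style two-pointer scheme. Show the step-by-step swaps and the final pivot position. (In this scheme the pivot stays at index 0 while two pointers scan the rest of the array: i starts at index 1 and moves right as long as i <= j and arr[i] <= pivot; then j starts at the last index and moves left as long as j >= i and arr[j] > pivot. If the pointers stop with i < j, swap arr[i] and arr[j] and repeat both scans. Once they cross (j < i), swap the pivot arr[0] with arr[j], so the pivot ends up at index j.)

Hoare-style two-pointer partition with pivot = 17:

Initial array: [17, 12, 1, 14, 2, 17, 14]

Pointers start at i = 1, j = 6.
i ends at 7, j ends at 6: the pointers have crossed (j < i), so scanning stops.

Swap pivot arr[0] with arr[6] to place pivot at position 6: [14, 12, 1, 14, 2, 17, 17]
Pivot position: 6

After partitioning with pivot 17, the array becomes [14, 12, 1, 14, 2, 17, 17]. The pivot is placed at index 6. All elements to the left of the pivot are <= 17, and all elements to the right are > 17.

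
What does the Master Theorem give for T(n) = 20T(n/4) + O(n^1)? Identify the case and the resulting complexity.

Master Theorem for T(n) = 20T(n/4) + O(n^1):

a = 20, b = 4, c = 1
log_b(a) = log_4(20) = 2.1610

Case 1: c = 1 < log_4(20) = 2.1610
T(n) = O(n^(log_4 20))

For T(n) = 20T(n/4) + O(n^1): log_4(20) = 2.1610. This is Case 1 of the Master Theorem (c < log_b(a), work dominated by leaves), giving O(n^(log_4 20)).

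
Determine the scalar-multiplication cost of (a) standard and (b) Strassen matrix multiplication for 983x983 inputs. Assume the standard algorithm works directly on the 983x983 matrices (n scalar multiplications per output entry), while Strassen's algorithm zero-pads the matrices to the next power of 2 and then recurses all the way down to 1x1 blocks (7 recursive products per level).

Matrix multiplication for 983x983 matrices:

Strassen's algorithm requires power-of-2 dimensions. Pad 983x983 to 1024x1024 (next power of 2).

Standard algorithm: 983^3 = 949862087 multiplications
Strassen's algorithm: 7^(log2(1024)) = 7^10 = 282475249 multiplications
Savings: 949862087 - 282475249 = 667386838 multiplications

Standard: 949862087 multiplications (983^3). Strassen: 282475249 multiplications (7^10, after padding to 1024x1024). Strassen reduces 8 recursive multiplications to 7 at each level.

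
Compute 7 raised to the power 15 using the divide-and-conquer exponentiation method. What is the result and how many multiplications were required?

Computing 7^15 by squaring (build up from 7^1; each line after the first costs one multiplication):

7^1 = 7
7^2 = (7^1)^2 = 7^2 = 49
7^3 = 7 * 7^2 = 7 * 49 = 343
7^6 = (7^3)^2 = 343^2 = 117649
7^7 = 7 * 7^6 = 7 * 117649 = 823543
7^14 = (7^7)^2 = 823543^2 = 678223072849
7^15 = 7 * 7^14 = 7 * 678223072849 = 4747561509943

Result: 4747561509943
Multiplications needed: 6 (6 lines after 7^1)

7^15 = 4747561509943. Using exponentiation by squaring, this requires 6 multiplications. The key idea: if the exponent is even, square the half-power; if odd, multiply by the base once.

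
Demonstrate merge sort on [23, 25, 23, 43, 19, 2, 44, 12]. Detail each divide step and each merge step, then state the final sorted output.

Merge sort trace:

Split: [23, 25, 23, 43, 19, 2, 44, 12] -> [23, 25, 23, 43] and [19, 2, 44, 12]
  Split: [23, 25, 23, 43] -> [23, 25] and [23, 43]
    Split: [23, 25] -> [23] and [25]
    Merge: [23] + [25] -> [23, 25]
    Split: [23, 43] -> [23] and [43]
    Merge: [23] + [43] -> [23, 43]
  Merge: [23, 25] + [23, 43] -> [23, 23, 25, 43]
  Split: [19, 2, 44, 12] -> [19, 2] and [44, 12]
    Split: [19, 2] -> [19] and [2]
    Merge: [19] + [2] -> [2, 19]
    Split: [44, 12] -> [44] and [12]
    Merge: [44] + [12] -> [12, 44]
  Merge: [2, 19] + [12, 44] -> [2, 12, 19, 44]
Merge: [23, 23, 25, 43] + [2, 12, 19, 44] -> [2, 12, 19, 23, 23, 25, 43, 44]

Final sorted array: [2, 12, 19, 23, 23, 25, 43, 44]

The merge sort proceeds by recursively splitting the array and merging sorted halves.
After all merges, the sorted array is [2, 12, 19, 23, 23, 25, 43, 44].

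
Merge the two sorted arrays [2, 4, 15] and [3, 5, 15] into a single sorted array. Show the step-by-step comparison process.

Merging process:

Compare 2 vs 3: take 2 from left. Merged: [2]
Compare 4 vs 3: take 3 from right. Merged: [2, 3]
Compare 4 vs 5: take 4 from left. Merged: [2, 3, 4]
Compare 15 vs 5: take 5 from right. Merged: [2, 3, 4, 5]
Compare 15 vs 15: take 15 from left. Merged: [2, 3, 4, 5, 15]
Append remaining from right: [15]. Merged: [2, 3, 4, 5, 15, 15]

Final merged array: [2, 3, 4, 5, 15, 15]
Total comparisons: 5

The merged array is [2, 3, 4, 5, 15, 15], requiring 5 comparisons. The merge step runs in O(n) time where n is the total number of elements.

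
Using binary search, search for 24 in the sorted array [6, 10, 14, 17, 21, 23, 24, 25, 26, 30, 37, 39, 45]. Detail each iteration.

Binary search for 24 in [6, 10, 14, 17, 21, 23, 24, 25, 26, 30, 37, 39, 45]:

lo=0, hi=12, mid=6, arr[mid]=24 -> Found target at index 6!

Binary search finds 24 at index 6 after 1 comparisons. The search repeatedly halves the search space by comparing with the middle element.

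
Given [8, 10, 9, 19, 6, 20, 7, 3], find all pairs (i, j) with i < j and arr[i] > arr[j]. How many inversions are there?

Finding inversions in [8, 10, 9, 19, 6, 20, 7, 3]:

(0, 4): arr[0]=8 > arr[4]=6
(0, 6): arr[0]=8 > arr[6]=7
(0, 7): arr[0]=8 > arr[7]=3
(1, 2): arr[1]=10 > arr[2]=9
(1, 4): arr[1]=10 > arr[4]=6
(1, 6): arr[1]=10 > arr[6]=7
(1, 7): arr[1]=10 > arr[7]=3
(2, 4): arr[2]=9 > arr[4]=6
(2, 6): arr[2]=9 > arr[6]=7
(2, 7): arr[2]=9 > arr[7]=3
(3, 4): arr[3]=19 > arr[4]=6
(3, 6): arr[3]=19 > arr[6]=7
(3, 7): arr[3]=19 > arr[7]=3
(4, 7): arr[4]=6 > arr[7]=3
(5, 6): arr[5]=20 > arr[6]=7
(5, 7): arr[5]=20 > arr[7]=3
(6, 7): arr[6]=7 > arr[7]=3

Total inversions: 17

The array has 17 inversion(s): (0,4), (0,6), (0,7), (1,2), (1,4), (1,6), (1,7), (2,4), (2,6), (2,7), (3,4), (3,6), (3,7), (4,7), (5,6), (5,7), (6,7). Each pair (i,j) satisfies i < j and arr[i] > arr[j].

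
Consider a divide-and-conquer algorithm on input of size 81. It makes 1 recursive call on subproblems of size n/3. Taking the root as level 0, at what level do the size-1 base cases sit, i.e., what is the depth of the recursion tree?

For divide and conquer with division factor 3:

Problem sizes at each level:
Level 0: 81
Level 1: 27
Level 2: 9
Level 3: 3
Level 4: 1

The root is level 0 and the size-1 base case is level 4 (the tree spans levels 0 through 4, i.e. 5 levels counting the root), so the depth is the number of divisions: log_3(81) = 4

The recursion tree depth is log_3(81) = 4. At each level, the problem size is divided by 3, so it takes 4 divisions to reduce to a base case of size 1. The algorithm makes 1 recursive call at each level.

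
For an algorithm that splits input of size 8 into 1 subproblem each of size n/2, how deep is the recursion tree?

For divide and conquer with division factor 2:

Problem sizes at each level:
Level 0: 8
Level 1: 4
Level 2: 2
Level 3: 1

The root is level 0 and the size-1 base case is level 3 (the tree spans levels 0 through 3, i.e. 4 levels counting the root), so the depth is the number of divisions: log_2(8) = 3

The recursion tree depth is log_2(8) = 3. At each level, the problem size is divided by 2, so it takes 3 divisions to reduce to a base case of size 1. The algorithm makes 1 recursive call at each level.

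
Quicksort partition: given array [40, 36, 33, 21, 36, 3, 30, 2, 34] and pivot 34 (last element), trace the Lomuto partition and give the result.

Lomuto partition with pivot = 34:

Initial array: [40, 36, 33, 21, 36, 3, 30, 2, 34]

arr[0]=40 > 34: no swap
arr[1]=36 > 34: no swap
arr[2]=33 <= 34: swap with position 0, array becomes [33, 36, 40, 21, 36, 3, 30, 2, 34]
arr[3]=21 <= 34: swap with position 1, array becomes [33, 21, 40, 36, 36, 3, 30, 2, 34]
arr[4]=36 > 34: no swap
arr[5]=3 <= 34: swap with position 2, array becomes [33, 21, 3, 36, 36, 40, 30, 2, 34]
arr[6]=30 <= 34: swap with position 3, array becomes [33, 21, 3, 30, 36, 40, 36, 2, 34]
arr[7]=2 <= 34: swap with position 4, array becomes [33, 21, 3, 30, 2, 40, 36, 36, 34]

Place pivot at position 5: [33, 21, 3, 30, 2, 34, 36, 36, 40]
Pivot position: 5

After partitioning with pivot 34, the array becomes [33, 21, 3, 30, 2, 34, 36, 36, 40]. The pivot is placed at index 5. All elements to the left of the pivot are <= 34, and all elements to the right are > 34.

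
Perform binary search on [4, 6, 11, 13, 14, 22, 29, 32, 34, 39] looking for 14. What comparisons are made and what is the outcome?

Binary search for 14 in [4, 6, 11, 13, 14, 22, 29, 32, 34, 39]:

lo=0, hi=9, mid=4, arr[mid]=14 -> Found target at index 4!

Binary search finds 14 at index 4 after 1 comparisons. The search repeatedly halves the search space by comparing with the middle element.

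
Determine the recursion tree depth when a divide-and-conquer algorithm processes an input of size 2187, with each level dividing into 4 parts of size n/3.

For divide and conquer with division factor 3:

Problem sizes at each level:
Level 0: 2187
Level 1: 729
Level 2: 243
Level 3: 81
Level 4: 27
Level 5: 9
Level 6: 3
Level 7: 1

The root is level 0 and the size-1 base case is level 7 (the tree spans levels 0 through 7, i.e. 8 levels counting the root), so the depth is the number of divisions: log_3(2187) = 7

The recursion tree depth is log_3(2187) = 7. At each level, the problem size is divided by 3, so it takes 7 divisions to reduce to a base case of size 1. The algorithm makes 4 recursive calls at each level.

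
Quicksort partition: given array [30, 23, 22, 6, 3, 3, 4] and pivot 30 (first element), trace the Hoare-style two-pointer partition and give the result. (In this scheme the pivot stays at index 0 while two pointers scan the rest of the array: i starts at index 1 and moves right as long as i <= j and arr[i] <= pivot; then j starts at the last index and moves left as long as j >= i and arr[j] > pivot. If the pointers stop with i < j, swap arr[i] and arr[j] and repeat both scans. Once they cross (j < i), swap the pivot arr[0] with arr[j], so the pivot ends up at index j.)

Hoare-style two-pointer partition with pivot = 30:

Initial array: [30, 23, 22, 6, 3, 3, 4]

Pointers start at i = 1, j = 6.
i ends at 7, j ends at 6: the pointers have crossed (j < i), so scanning stops.

Swap pivot arr[0] with arr[6] to place pivot at position 6: [4, 23, 22, 6, 3, 3, 30]
Pivot position: 6

After partitioning with pivot 30, the array becomes [4, 23, 22, 6, 3, 3, 30]. The pivot is placed at index 6. All elements to the left of the pivot are <= 30, and all elements to the right are > 30.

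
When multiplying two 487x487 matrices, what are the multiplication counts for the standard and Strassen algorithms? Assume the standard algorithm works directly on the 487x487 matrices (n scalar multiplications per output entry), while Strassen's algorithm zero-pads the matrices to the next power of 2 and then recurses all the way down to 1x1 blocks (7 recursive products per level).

Matrix multiplication for 487x487 matrices:

Strassen's algorithm requires power-of-2 dimensions. Pad 487x487 to 512x512 (next power of 2).

Standard algorithm: 487^3 = 115501303 multiplications
Strassen's algorithm: 7^(log2(512)) = 7^9 = 40353607 multiplications
Savings: 115501303 - 40353607 = 75147696 multiplications

Standard: 115501303 multiplications (487^3). Strassen: 40353607 multiplications (7^9, after padding to 512x512). Strassen reduces 8 recursive multiplications to 7 at each level.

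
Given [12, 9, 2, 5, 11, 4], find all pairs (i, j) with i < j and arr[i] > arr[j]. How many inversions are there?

Finding inversions in [12, 9, 2, 5, 11, 4]:

(0, 1): arr[0]=12 > arr[1]=9
(0, 2): arr[0]=12 > arr[2]=2
(0, 3): arr[0]=12 > arr[3]=5
(0, 4): arr[0]=12 > arr[4]=11
(0, 5): arr[0]=12 > arr[5]=4
(1, 2): arr[1]=9 > arr[2]=2
(1, 3): arr[1]=9 > arr[3]=5
(1, 5): arr[1]=9 > arr[5]=4
(3, 5): arr[3]=5 > arr[5]=4
(4, 5): arr[4]=11 > arr[5]=4

Total inversions: 10

The array has 10 inversion(s): (0,1), (0,2), (0,3), (0,4), (0,5), (1,2), (1,3), (1,5), (3,5), (4,5). Each pair (i,j) satisfies i < j and arr[i] > arr[j].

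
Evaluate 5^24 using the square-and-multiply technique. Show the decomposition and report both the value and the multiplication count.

Computing 5^24 by squaring (build up from 5^1; each line after the first costs one multiplication):

5^1 = 5
5^2 = (5^1)^2 = 5^2 = 25
5^3 = 5 * 5^2 = 5 * 25 = 125
5^6 = (5^3)^2 = 125^2 = 15625
5^12 = (5^6)^2 = 15625^2 = 244140625
5^24 = (5^12)^2 = 244140625^2 = 59604644775390625

Result: 59604644775390625
Multiplications needed: 5 (5 lines after 5^1)

5^24 = 59604644775390625. Using exponentiation by squaring, this requires 5 multiplications. The key idea: if the exponent is even, square the half-power; if odd, multiply by the base once.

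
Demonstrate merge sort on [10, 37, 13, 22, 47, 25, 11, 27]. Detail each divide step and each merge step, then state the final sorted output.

Merge sort trace:

Split: [10, 37, 13, 22, 47, 25, 11, 27] -> [10, 37, 13, 22] and [47, 25, 11, 27]
  Split: [10, 37, 13, 22] -> [10, 37] and [13, 22]
    Split: [10, 37] -> [10] and [37]
    Merge: [10] + [37] -> [10, 37]
    Split: [13, 22] -> [13] and [22]
    Merge: [13] + [22] -> [13, 22]
  Merge: [10, 37] + [13, 22] -> [10, 13, 22, 37]
  Split: [47, 25, 11, 27] -> [47, 25] and [11, 27]
    Split: [47, 25] -> [47] and [25]
    Merge: [47] + [25] -> [25, 47]
    Split: [11, 27] -> [11] and [27]
    Merge: [11] + [27] -> [11, 27]
  Merge: [25, 47] + [11, 27] -> [11, 25, 27, 47]
Merge: [10, 13, 22, 37] + [11, 25, 27, 47] -> [10, 11, 13, 22, 25, 27, 37, 47]

Final sorted array: [10, 11, 13, 22, 25, 27, 37, 47]

The merge sort proceeds by recursively splitting the array and merging sorted halves.
After all merges, the sorted array is [10, 11, 13, 22, 25, 27, 37, 47].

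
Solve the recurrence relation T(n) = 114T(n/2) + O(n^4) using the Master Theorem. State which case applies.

Master Theorem for T(n) = 114T(n/2) + O(n^4):

a = 114, b = 2, c = 4
log_b(a) = log_2(114) = 6.8329

Case 1: c = 4 < log_2(114) = 6.8329
T(n) = O(n^(log_2 114))

For T(n) = 114T(n/2) + O(n^4): log_2(114) = 6.8329. This is Case 1 of the Master Theorem (c < log_b(a), work dominated by leaves), giving O(n^(log_2 114)).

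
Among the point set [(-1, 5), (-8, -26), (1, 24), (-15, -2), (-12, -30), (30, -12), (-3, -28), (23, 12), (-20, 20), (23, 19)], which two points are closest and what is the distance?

Computing all pairwise distances among 10 points:

d((-1, 5), (-8, -26)) = 31.7805
d((-1, 5), (1, 24)) = 19.105
d((-1, 5), (-15, -2)) = 15.6525
d((-1, 5), (-12, -30)) = 36.6879
d((-1, 5), (30, -12)) = 35.3553
d((-1, 5), (-3, -28)) = 33.0606
d((-1, 5), (23, 12)) = 25.0
d((-1, 5), (-20, 20)) = 24.2074
d((-1, 5), (23, 19)) = 27.7849
d((-8, -26), (1, 24)) = 50.8035
d((-8, -26), (-15, -2)) = 25.0
d((-8, -26), (-12, -30)) = 5.6569
d((-8, -26), (30, -12)) = 40.4969
d((-8, -26), (-3, -28)) = 5.3852 <-- minimum
d((-8, -26), (23, 12)) = 49.0408
d((-8, -26), (-20, 20)) = 47.5395
d((-8, -26), (23, 19)) = 54.6443
d((1, 24), (-15, -2)) = 30.5287
d((1, 24), (-12, -30)) = 55.5428
d((1, 24), (30, -12)) = 46.2277
d((1, 24), (-3, -28)) = 52.1536
d((1, 24), (23, 12)) = 25.0599
d((1, 24), (-20, 20)) = 21.3776
d((1, 24), (23, 19)) = 22.561
d((-15, -2), (-12, -30)) = 28.1603
d((-15, -2), (30, -12)) = 46.0977
d((-15, -2), (-3, -28)) = 28.6356
d((-15, -2), (23, 12)) = 40.4969
d((-15, -2), (-20, 20)) = 22.561
d((-15, -2), (23, 19)) = 43.4166
d((-12, -30), (30, -12)) = 45.6946
d((-12, -30), (-3, -28)) = 9.2195
d((-12, -30), (23, 12)) = 54.6717
d((-12, -30), (-20, 20)) = 50.636
d((-12, -30), (23, 19)) = 60.2163
d((30, -12), (-3, -28)) = 36.6742
d((30, -12), (23, 12)) = 25.0
d((30, -12), (-20, 20)) = 59.3633
d((30, -12), (23, 19)) = 31.7805
d((-3, -28), (23, 12)) = 47.7074
d((-3, -28), (-20, 20)) = 50.9215
d((-3, -28), (23, 19)) = 53.7122
d((23, 12), (-20, 20)) = 43.7379
d((23, 12), (23, 19)) = 7.0
d((-20, 20), (23, 19)) = 43.0116

Closest pair: (-8, -26) and (-3, -28) with distance 5.3852

The closest pair is (-8, -26) and (-3, -28) with Euclidean distance 5.3852. For 10 points, brute-force pairwise comparison is shown above. For large n, the divide-and-conquer algorithm (sort by x, recurse on halves, check the dividing strip) achieves O(n log n).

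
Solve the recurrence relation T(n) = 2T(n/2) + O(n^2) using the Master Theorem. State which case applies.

Master Theorem for T(n) = 2T(n/2) + O(n^2):

a = 2, b = 2, c = 2
log_b(a) = log_2(2) = 1.0000

Case 3: c = 2 > log_2(2) = 1.0000
T(n) = O(n^2) = O(n^2)

For T(n) = 2T(n/2) + O(n^2): log_2(2) = 1.0000. This is Case 3 of the Master Theorem (c > log_b(a), work dominated by root), giving O(n^2).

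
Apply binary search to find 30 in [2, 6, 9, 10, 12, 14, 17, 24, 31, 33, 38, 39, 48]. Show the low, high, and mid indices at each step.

Binary search for 30 in [2, 6, 9, 10, 12, 14, 17, 24, 31, 33, 38, 39, 48]:

lo=0, hi=12, mid=6, arr[mid]=17 -> 17 < 30, search right half
lo=7, hi=12, mid=9, arr[mid]=33 -> 33 > 30, search left half
lo=7, hi=8, mid=7, arr[mid]=24 -> 24 < 30, search right half
lo=8, hi=8, mid=8, arr[mid]=31 -> 31 > 30, search left half
lo=8 > hi=7, target 30 not found

Binary search determines that 30 is not in the array after 4 comparisons. The search space was exhausted without finding the target.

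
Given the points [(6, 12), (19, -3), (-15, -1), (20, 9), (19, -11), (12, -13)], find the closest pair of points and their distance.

Computing all pairwise distances among 6 points:

d((6, 12), (19, -3)) = 19.8494
d((6, 12), (-15, -1)) = 24.6982
d((6, 12), (20, 9)) = 14.3178
d((6, 12), (19, -11)) = 26.4197
d((6, 12), (12, -13)) = 25.7099
d((19, -3), (-15, -1)) = 34.0588
d((19, -3), (20, 9)) = 12.0416
d((19, -3), (19, -11)) = 8.0
d((19, -3), (12, -13)) = 12.2066
d((-15, -1), (20, 9)) = 36.4005
d((-15, -1), (19, -11)) = 35.4401
d((-15, -1), (12, -13)) = 29.5466
d((20, 9), (19, -11)) = 20.025
d((20, 9), (12, -13)) = 23.4094
d((19, -11), (12, -13)) = 7.2801 <-- minimum

Closest pair: (19, -11) and (12, -13) with distance 7.2801

The closest pair is (19, -11) and (12, -13) with Euclidean distance 7.2801. For 6 points, brute-force pairwise comparison is shown above. For large n, the divide-and-conquer algorithm (sort by x, recurse on halves, check the dividing strip) achieves O(n log n).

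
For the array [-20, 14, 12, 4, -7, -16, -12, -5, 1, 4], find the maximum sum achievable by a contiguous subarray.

Using Kadane's algorithm on [-20, 14, 12, 4, -7, -16, -12, -5, 1, 4]:

Scanning through the array:
Position 1 (value 14): max_ending_here = 14, max_so_far = 14
Position 2 (value 12): max_ending_here = 26, max_so_far = 26
Position 3 (value 4): max_ending_here = 30, max_so_far = 30
Position 4 (value -7): max_ending_here = 23, max_so_far = 30
Position 5 (value -16): max_ending_here = 7, max_so_far = 30
Position 6 (value -12): max_ending_here = -5, max_so_far = 30
Position 7 (value -5): max_ending_here = -5, max_so_far = 30
Position 8 (value 1): max_ending_here = 1, max_so_far = 30
Position 9 (value 4): max_ending_here = 5, max_so_far = 30

Maximum subarray: [14, 12, 4]
Maximum sum: 30

The maximum subarray is [14, 12, 4] with sum 30. This subarray runs from index 1 to index 3.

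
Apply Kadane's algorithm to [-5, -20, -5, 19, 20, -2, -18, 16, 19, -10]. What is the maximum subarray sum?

Using Kadane's algorithm on [-5, -20, -5, 19, 20, -2, -18, 16, 19, -10]:

Scanning through the array:
Position 1 (value -20): max_ending_here = -20, max_so_far = -5
Position 2 (value -5): max_ending_here = -5, max_so_far = -5
Position 3 (value 19): max_ending_here = 19, max_so_far = 19
Position 4 (value 20): max_ending_here = 39, max_so_far = 39
Position 5 (value -2): max_ending_here = 37, max_so_far = 39
Position 6 (value -18): max_ending_here = 19, max_so_far = 39
Position 7 (value 16): max_ending_here = 35, max_so_far = 39
Position 8 (value 19): max_ending_here = 54, max_so_far = 54
Position 9 (value -10): max_ending_here = 44, max_so_far = 54

Maximum subarray: [19, 20, -2, -18, 16, 19]
Maximum sum: 54

The maximum subarray is [19, 20, -2, -18, 16, 19] with sum 54. This subarray runs from index 3 to index 8.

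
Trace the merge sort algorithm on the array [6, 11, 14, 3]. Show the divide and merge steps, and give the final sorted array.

Merge sort trace:

Split: [6, 11, 14, 3] -> [6, 11] and [14, 3]
  Split: [6, 11] -> [6] and [11]
  Merge: [6] + [11] -> [6, 11]
  Split: [14, 3] -> [14] and [3]
  Merge: [14] + [3] -> [3, 14]
Merge: [6, 11] + [3, 14] -> [3, 6, 11, 14]

Final sorted array: [3, 6, 11, 14]

The merge sort proceeds by recursively splitting the array and merging sorted halves.
After all merges, the sorted array is [3, 6, 11, 14].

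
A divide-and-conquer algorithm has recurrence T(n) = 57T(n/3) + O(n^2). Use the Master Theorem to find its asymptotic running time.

Master Theorem for T(n) = 57T(n/3) + O(n^2):

a = 57, b = 3, c = 2
log_b(a) = log_3(57) = 3.6801

Case 1: c = 2 < log_3(57) = 3.6801
T(n) = O(n^(log_3 57))

For T(n) = 57T(n/3) + O(n^2): log_3(57) = 3.6801. This is Case 1 of the Master Theorem (c < log_b(a), work dominated by leaves), giving O(n^(log_3 57)).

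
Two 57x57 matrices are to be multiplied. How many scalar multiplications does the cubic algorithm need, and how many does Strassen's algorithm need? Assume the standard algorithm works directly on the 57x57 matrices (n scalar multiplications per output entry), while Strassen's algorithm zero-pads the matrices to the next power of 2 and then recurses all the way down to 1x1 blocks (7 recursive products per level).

Matrix multiplication for 57x57 matrices:

Strassen's algorithm requires power-of-2 dimensions. Pad 57x57 to 64x64 (next power of 2).

Standard algorithm: 57^3 = 185193 multiplications
Strassen's algorithm: 7^(log2(64)) = 7^6 = 117649 multiplications
Savings: 185193 - 117649 = 67544 multiplications

Standard: 185193 multiplications (57^3). Strassen: 117649 multiplications (7^6, after padding to 64x64). Strassen reduces 8 recursive multiplications to 7 at each level.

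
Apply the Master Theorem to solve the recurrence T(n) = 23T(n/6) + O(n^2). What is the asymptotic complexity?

Master Theorem for T(n) = 23T(n/6) + O(n^2):

a = 23, b = 6, c = 2
log_b(a) = log_6(23) = 1.7500

Case 3: c = 2 > log_6(23) = 1.7500
T(n) = O(n^2) = O(n^2)

For T(n) = 23T(n/6) + O(n^2): log_6(23) = 1.7500. This is Case 3 of the Master Theorem (c > log_b(a), work dominated by root), giving O(n^2).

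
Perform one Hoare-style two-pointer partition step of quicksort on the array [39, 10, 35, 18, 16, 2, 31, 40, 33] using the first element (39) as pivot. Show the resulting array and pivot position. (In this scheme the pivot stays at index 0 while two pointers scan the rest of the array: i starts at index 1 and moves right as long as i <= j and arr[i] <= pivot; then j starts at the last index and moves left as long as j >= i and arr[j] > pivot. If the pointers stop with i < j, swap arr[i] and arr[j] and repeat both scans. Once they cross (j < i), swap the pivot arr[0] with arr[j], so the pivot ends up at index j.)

Hoare-style two-pointer partition with pivot = 39:

Initial array: [39, 10, 35, 18, 16, 2, 31, 40, 33]

Pointers start at i = 1, j = 8.
i stops at index 7 (arr[7]=40 > 39), j stops at index 8 (arr[8]=33 <= 39): swap arr[7] and arr[8], array becomes [39, 10, 35, 18, 16, 2, 31, 33, 40]
i ends at 8, j ends at 7: the pointers have crossed (j < i), so scanning stops.

Swap pivot arr[0] with arr[7] to place pivot at position 7: [33, 10, 35, 18, 16, 2, 31, 39, 40]
Pivot position: 7

After partitioning with pivot 39, the array becomes [33, 10, 35, 18, 16, 2, 31, 39, 40]. The pivot is placed at index 7. All elements to the left of the pivot are <= 39, and all elements to the right are > 39.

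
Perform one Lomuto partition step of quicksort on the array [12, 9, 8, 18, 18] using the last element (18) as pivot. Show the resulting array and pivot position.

Lomuto partition with pivot = 18:

Initial array: [12, 9, 8, 18, 18]

arr[0]=12 <= 18: swap with position 0, array becomes [12, 9, 8, 18, 18]
arr[1]=9 <= 18: swap with position 1, array becomes [12, 9, 8, 18, 18]
arr[2]=8 <= 18: swap with position 2, array becomes [12, 9, 8, 18, 18]
arr[3]=18 <= 18: swap with position 3, array becomes [12, 9, 8, 18, 18]

Place pivot at position 4: [12, 9, 8, 18, 18]
Pivot position: 4

After partitioning with pivot 18, the array becomes [12, 9, 8, 18, 18]. The pivot is placed at index 4. All elements to the left of the pivot are <= 18, and all elements to the right are > 18.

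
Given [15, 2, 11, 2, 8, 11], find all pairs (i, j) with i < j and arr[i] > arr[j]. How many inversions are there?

Finding inversions in [15, 2, 11, 2, 8, 11]:

(0, 1): arr[0]=15 > arr[1]=2
(0, 2): arr[0]=15 > arr[2]=11
(0, 3): arr[0]=15 > arr[3]=2
(0, 4): arr[0]=15 > arr[4]=8
(0, 5): arr[0]=15 > arr[5]=11
(2, 3): arr[2]=11 > arr[3]=2
(2, 4): arr[2]=11 > arr[4]=8

Total inversions: 7

The array has 7 inversion(s): (0,1), (0,2), (0,3), (0,4), (0,5), (2,3), (2,4). Each pair (i,j) satisfies i < j and arr[i] > arr[j].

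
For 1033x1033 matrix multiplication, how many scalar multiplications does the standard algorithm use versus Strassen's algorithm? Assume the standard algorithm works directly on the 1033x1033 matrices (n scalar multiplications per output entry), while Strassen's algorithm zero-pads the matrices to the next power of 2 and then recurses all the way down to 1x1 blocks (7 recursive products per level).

Matrix multiplication for 1033x1033 matrices:

Strassen's algorithm requires power-of-2 dimensions. Pad 1033x1033 to 2048x2048 (next power of 2).

Standard algorithm: 1033^3 = 1102302937 multiplications
Strassen's algorithm: 7^(log2(2048)) = 7^11 = 1977326743 multiplications
Difference: 1102302937 - 1977326743 = -875023806 (Strassen uses MORE here due to padding overhead — for small or just-over-power-of-2 n, padding can outweigh the per-level savings)

Standard: 1102302937 multiplications (1033^3). Strassen: 1977326743 multiplications (7^11, after padding to 2048x2048). Strassen reduces 8 recursive multiplications to 7 at each level.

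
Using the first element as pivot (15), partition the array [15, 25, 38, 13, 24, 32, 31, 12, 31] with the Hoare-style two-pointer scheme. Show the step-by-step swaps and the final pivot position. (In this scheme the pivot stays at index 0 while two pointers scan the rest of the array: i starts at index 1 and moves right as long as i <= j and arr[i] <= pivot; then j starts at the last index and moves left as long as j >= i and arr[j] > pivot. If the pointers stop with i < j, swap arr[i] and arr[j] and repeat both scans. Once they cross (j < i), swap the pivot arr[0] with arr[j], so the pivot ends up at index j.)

Hoare-style two-pointer partition with pivot = 15:

Initial array: [15, 25, 38, 13, 24, 32, 31, 12, 31]

Pointers start at i = 1, j = 8.
i stops at index 1 (arr[1]=25 > 15), j stops at index 7 (arr[7]=12 <= 15): swap arr[1] and arr[7], array becomes [15, 12, 38, 13, 24, 32, 31, 25, 31]
i stops at index 2 (arr[2]=38 > 15), j stops at index 3 (arr[3]=13 <= 15): swap arr[2] and arr[3], array becomes [15, 12, 13, 38, 24, 32, 31, 25, 31]
i ends at 3, j ends at 2: the pointers have crossed (j < i), so scanning stops.

Swap pivot arr[0] with arr[2] to place pivot at position 2: [13, 12, 15, 38, 24, 32, 31, 25, 31]
Pivot position: 2

After partitioning with pivot 15, the array becomes [13, 12, 15, 38, 24, 32, 31, 25, 31]. The pivot is placed at index 2. All elements to the left of the pivot are <= 15, and all elements to the right are > 15.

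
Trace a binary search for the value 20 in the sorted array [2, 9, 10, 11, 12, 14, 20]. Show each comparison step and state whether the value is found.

Binary search for 20 in [2, 9, 10, 11, 12, 14, 20]:

lo=0, hi=6, mid=3, arr[mid]=11 -> 11 < 20, search right half
lo=4, hi=6, mid=5, arr[mid]=14 -> 14 < 20, search right half
lo=6, hi=6, mid=6, arr[mid]=20 -> Found target at index 6!

Binary search finds 20 at index 6 after 3 comparisons. The search repeatedly halves the search space by comparing with the middle element.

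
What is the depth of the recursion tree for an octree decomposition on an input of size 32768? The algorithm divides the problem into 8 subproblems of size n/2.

For divide and conquer with division factor 2:

Problem sizes at each level:
Level 0: 32768
Level 1: 16384
Level 2: 8192
Level 3: 4096
Level 4: 2048
Level 5: 1024
Level 6: 512
Level 7: 256
Level 8: 128
Level 9: 64
Level 10: 32
Level 11: 16
Level 12: 8
Level 13: 4
Level 14: 2
Level 15: 1

The root is level 0 and the size-1 base case is level 15 (the tree spans levels 0 through 15, i.e. 16 levels counting the root), so the depth is the number of divisions: log_2(32768) = 15

The recursion tree depth is log_2(32768) = 15. At each level, the problem size is divided by 2, so it takes 15 divisions to reduce to a base case of size 1. The algorithm makes 8 recursive calls at each level.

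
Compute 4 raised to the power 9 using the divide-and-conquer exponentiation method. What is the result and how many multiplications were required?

Computing 4^9 by squaring (build up from 4^1; each line after the first costs one multiplication):

4^1 = 4
4^2 = (4^1)^2 = 4^2 = 16
4^4 = (4^2)^2 = 16^2 = 256
4^8 = (4^4)^2 = 256^2 = 65536
4^9 = 4 * 4^8 = 4 * 65536 = 262144

Result: 262144
Multiplications needed: 4 (4 lines after 4^1)

4^9 = 262144. Using exponentiation by squaring, this requires 4 multiplications. The key idea: if the exponent is even, square the half-power; if odd, multiply by the base once.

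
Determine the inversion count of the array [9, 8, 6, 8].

Finding inversions in [9, 8, 6, 8]:

(0, 1): arr[0]=9 > arr[1]=8
(0, 2): arr[0]=9 > arr[2]=6
(0, 3): arr[0]=9 > arr[3]=8
(1, 2): arr[1]=8 > arr[2]=6

Total inversions: 4

The array has 4 inversion(s): (0,1), (0,2), (0,3), (1,2). Each pair (i,j) satisfies i < j and arr[i] > arr[j].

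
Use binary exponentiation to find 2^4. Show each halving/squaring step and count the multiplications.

Computing 2^4 by squaring (build up from 2^1; each line after the first costs one multiplication):

2^1 = 2
2^2 = (2^1)^2 = 2^2 = 4
2^4 = (2^2)^2 = 4^2 = 16

Result: 16
Multiplications needed: 2 (2 lines after 2^1)

2^4 = 16. Using exponentiation by squaring, this requires 2 multiplications. The key idea: if the exponent is even, square the half-power; if odd, multiply by the base once.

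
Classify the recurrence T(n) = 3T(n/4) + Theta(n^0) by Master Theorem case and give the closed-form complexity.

Master Theorem for T(n) = 3T(n/4) + O(n^0):

a = 3, b = 4, c = 0
log_b(a) = log_4(3) = 0.7925

Case 1: c = 0 < log_4(3) = 0.7925
T(n) = O(n^(log_4 3))

For T(n) = 3T(n/4) + O(n^0): log_4(3) = 0.7925. This is Case 1 of the Master Theorem (c < log_b(a), work dominated by leaves), giving O(n^(log_4 3)).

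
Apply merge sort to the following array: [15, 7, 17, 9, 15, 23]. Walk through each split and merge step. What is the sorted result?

Merge sort trace:

Split: [15, 7, 17, 9, 15, 23] -> [15, 7, 17] and [9, 15, 23]
  Split: [15, 7, 17] -> [15] and [7, 17]
    Split: [7, 17] -> [7] and [17]
    Merge: [7] + [17] -> [7, 17]
  Merge: [15] + [7, 17] -> [7, 15, 17]
  Split: [9, 15, 23] -> [9] and [15, 23]
    Split: [15, 23] -> [15] and [23]
    Merge: [15] + [23] -> [15, 23]
  Merge: [9] + [15, 23] -> [9, 15, 23]
Merge: [7, 15, 17] + [9, 15, 23] -> [7, 9, 15, 15, 17, 23]

Final sorted array: [7, 9, 15, 15, 17, 23]

The merge sort proceeds by recursively splitting the array and merging sorted halves.
After all merges, the sorted array is [7, 9, 15, 15, 17, 23].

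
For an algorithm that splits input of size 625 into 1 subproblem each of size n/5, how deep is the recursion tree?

For divide and conquer with division factor 5:

Problem sizes at each level:
Level 0: 625
Level 1: 125
Level 2: 25
Level 3: 5
Level 4: 1

The root is level 0 and the size-1 base case is level 4 (the tree spans levels 0 through 4, i.e. 5 levels counting the root), so the depth is the number of divisions: log_5(625) = 4

The recursion tree depth is log_5(625) = 4. At each level, the problem size is divided by 5, so it takes 4 divisions to reduce to a base case of size 1. The algorithm makes 1 recursive call at each level.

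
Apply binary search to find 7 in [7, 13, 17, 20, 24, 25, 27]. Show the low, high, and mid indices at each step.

Binary search for 7 in [7, 13, 17, 20, 24, 25, 27]:

lo=0, hi=6, mid=3, arr[mid]=20 -> 20 > 7, search left half
lo=0, hi=2, mid=1, arr[mid]=13 -> 13 > 7, search left half
lo=0, hi=0, mid=0, arr[mid]=7 -> Found target at index 0!

Binary search finds 7 at index 0 after 3 comparisons. The search repeatedly halves the search space by comparing with the middle element.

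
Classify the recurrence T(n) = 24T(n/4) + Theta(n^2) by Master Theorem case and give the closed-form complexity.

Master Theorem for T(n) = 24T(n/4) + O(n^2):

a = 24, b = 4, c = 2
log_b(a) = log_4(24) = 2.2925

Case 1: c = 2 < log_4(24) = 2.2925
T(n) = O(n^(log_4 24))

For T(n) = 24T(n/4) + O(n^2): log_4(24) = 2.2925. This is Case 1 of the Master Theorem (c < log_b(a), work dominated by leaves), giving O(n^(log_4 24)).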